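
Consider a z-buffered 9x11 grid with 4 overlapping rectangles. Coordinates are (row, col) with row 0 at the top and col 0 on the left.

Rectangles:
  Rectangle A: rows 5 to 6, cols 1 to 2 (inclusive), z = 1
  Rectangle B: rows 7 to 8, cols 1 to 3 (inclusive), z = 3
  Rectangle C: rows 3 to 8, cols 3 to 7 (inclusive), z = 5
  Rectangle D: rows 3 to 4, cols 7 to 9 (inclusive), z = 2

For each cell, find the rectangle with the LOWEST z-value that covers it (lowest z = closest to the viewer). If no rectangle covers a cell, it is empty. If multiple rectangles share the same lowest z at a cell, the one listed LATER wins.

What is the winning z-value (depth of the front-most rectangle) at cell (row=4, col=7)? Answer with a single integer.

Answer: 2

Derivation:
Check cell (4,7):
  A: rows 5-6 cols 1-2 -> outside (row miss)
  B: rows 7-8 cols 1-3 -> outside (row miss)
  C: rows 3-8 cols 3-7 z=5 -> covers; best now C (z=5)
  D: rows 3-4 cols 7-9 z=2 -> covers; best now D (z=2)
Winner: D at z=2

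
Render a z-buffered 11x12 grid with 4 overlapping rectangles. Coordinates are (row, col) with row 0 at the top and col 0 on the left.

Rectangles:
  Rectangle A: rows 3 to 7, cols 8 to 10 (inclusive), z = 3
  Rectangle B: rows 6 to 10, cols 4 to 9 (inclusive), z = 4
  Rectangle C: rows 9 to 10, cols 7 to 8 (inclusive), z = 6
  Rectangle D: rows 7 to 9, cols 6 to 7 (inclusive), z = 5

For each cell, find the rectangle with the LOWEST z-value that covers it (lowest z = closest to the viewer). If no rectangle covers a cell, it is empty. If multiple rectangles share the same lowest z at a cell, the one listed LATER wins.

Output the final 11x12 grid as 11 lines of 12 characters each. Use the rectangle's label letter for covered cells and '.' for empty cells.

............
............
............
........AAA.
........AAA.
........AAA.
....BBBBAAA.
....BBBBAAA.
....BBBBBB..
....BBBBBB..
....BBBBBB..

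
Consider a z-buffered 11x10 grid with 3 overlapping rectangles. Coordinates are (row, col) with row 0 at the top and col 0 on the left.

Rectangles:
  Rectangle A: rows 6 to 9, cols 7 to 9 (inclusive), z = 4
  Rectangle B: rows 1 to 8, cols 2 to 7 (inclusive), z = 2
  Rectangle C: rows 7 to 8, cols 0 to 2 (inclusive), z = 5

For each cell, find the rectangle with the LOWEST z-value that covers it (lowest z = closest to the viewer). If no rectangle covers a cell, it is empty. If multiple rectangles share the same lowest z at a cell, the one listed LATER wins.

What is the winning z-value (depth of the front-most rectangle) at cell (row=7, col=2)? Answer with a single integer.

Answer: 2

Derivation:
Check cell (7,2):
  A: rows 6-9 cols 7-9 -> outside (col miss)
  B: rows 1-8 cols 2-7 z=2 -> covers; best now B (z=2)
  C: rows 7-8 cols 0-2 z=5 -> covers; best now B (z=2)
Winner: B at z=2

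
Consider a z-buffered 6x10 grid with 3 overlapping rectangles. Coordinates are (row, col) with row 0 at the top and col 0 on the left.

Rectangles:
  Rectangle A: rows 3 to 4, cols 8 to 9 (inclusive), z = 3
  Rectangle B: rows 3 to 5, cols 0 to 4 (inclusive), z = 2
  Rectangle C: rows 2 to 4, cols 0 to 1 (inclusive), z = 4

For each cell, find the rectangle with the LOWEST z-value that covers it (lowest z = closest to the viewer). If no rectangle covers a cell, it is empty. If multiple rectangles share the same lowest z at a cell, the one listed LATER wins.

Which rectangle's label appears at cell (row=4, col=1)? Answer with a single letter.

Check cell (4,1):
  A: rows 3-4 cols 8-9 -> outside (col miss)
  B: rows 3-5 cols 0-4 z=2 -> covers; best now B (z=2)
  C: rows 2-4 cols 0-1 z=4 -> covers; best now B (z=2)
Winner: B at z=2

Answer: B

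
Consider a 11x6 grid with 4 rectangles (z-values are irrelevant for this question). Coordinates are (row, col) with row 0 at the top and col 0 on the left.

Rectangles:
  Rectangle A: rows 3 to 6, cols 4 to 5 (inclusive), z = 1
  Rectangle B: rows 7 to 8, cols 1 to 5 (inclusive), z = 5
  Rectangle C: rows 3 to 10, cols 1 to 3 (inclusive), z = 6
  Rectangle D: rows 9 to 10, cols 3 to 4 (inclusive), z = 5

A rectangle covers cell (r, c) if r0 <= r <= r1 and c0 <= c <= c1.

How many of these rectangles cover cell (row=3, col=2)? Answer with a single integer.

Check cell (3,2):
  A: rows 3-6 cols 4-5 -> outside (col miss)
  B: rows 7-8 cols 1-5 -> outside (row miss)
  C: rows 3-10 cols 1-3 -> covers
  D: rows 9-10 cols 3-4 -> outside (row miss)
Count covering = 1

Answer: 1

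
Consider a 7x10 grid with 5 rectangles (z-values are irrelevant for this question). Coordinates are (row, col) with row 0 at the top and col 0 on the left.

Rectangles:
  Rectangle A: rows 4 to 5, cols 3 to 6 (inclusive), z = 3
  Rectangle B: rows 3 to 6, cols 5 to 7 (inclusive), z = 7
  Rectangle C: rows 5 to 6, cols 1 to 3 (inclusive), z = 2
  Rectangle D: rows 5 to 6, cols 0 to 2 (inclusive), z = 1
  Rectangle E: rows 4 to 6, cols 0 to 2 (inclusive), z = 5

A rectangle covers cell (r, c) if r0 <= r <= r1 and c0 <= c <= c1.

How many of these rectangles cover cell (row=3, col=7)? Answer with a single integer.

Check cell (3,7):
  A: rows 4-5 cols 3-6 -> outside (row miss)
  B: rows 3-6 cols 5-7 -> covers
  C: rows 5-6 cols 1-3 -> outside (row miss)
  D: rows 5-6 cols 0-2 -> outside (row miss)
  E: rows 4-6 cols 0-2 -> outside (row miss)
Count covering = 1

Answer: 1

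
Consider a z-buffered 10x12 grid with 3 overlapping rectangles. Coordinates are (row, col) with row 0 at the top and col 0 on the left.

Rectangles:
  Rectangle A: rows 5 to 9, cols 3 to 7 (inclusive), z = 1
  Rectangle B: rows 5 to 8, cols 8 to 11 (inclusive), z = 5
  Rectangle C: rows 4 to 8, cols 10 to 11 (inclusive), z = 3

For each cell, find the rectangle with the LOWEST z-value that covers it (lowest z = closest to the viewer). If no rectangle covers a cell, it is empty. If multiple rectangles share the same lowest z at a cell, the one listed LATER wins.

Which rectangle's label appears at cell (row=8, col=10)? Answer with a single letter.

Check cell (8,10):
  A: rows 5-9 cols 3-7 -> outside (col miss)
  B: rows 5-8 cols 8-11 z=5 -> covers; best now B (z=5)
  C: rows 4-8 cols 10-11 z=3 -> covers; best now C (z=3)
Winner: C at z=3

Answer: C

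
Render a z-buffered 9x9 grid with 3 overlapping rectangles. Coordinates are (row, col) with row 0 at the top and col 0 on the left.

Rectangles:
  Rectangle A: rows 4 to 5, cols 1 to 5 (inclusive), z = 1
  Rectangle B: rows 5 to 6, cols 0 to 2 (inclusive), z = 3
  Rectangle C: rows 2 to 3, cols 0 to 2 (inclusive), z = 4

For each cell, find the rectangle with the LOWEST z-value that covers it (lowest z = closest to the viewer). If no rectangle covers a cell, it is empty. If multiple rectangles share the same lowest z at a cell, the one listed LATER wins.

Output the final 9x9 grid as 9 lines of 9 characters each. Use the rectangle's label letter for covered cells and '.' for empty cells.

.........
.........
CCC......
CCC......
.AAAAA...
BAAAAA...
BBB......
.........
.........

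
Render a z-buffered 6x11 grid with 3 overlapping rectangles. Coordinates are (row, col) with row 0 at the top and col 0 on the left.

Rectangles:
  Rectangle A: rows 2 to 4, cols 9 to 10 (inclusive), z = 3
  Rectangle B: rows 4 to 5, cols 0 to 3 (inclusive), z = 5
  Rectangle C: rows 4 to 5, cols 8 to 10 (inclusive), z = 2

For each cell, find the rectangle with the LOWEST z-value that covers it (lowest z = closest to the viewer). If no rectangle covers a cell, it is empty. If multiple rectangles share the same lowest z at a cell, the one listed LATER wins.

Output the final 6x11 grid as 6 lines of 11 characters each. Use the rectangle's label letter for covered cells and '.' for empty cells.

...........
...........
.........AA
.........AA
BBBB....CCC
BBBB....CCC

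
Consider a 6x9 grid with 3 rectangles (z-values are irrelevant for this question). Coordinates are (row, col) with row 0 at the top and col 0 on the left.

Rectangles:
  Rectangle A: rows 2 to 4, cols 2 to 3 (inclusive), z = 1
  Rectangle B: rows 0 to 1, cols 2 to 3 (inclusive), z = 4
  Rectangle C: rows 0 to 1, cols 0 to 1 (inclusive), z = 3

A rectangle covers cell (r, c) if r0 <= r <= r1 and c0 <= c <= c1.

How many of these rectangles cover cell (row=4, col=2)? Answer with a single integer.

Check cell (4,2):
  A: rows 2-4 cols 2-3 -> covers
  B: rows 0-1 cols 2-3 -> outside (row miss)
  C: rows 0-1 cols 0-1 -> outside (row miss)
Count covering = 1

Answer: 1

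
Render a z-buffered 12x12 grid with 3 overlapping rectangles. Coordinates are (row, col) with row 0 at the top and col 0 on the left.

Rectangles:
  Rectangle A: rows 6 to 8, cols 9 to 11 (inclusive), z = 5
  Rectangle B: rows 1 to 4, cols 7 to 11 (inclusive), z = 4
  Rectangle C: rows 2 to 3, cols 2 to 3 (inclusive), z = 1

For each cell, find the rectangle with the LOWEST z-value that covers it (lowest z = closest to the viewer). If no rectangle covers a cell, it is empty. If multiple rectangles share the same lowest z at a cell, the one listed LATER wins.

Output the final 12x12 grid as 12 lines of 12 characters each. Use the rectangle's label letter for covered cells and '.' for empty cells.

............
.......BBBBB
..CC...BBBBB
..CC...BBBBB
.......BBBBB
............
.........AAA
.........AAA
.........AAA
............
............
............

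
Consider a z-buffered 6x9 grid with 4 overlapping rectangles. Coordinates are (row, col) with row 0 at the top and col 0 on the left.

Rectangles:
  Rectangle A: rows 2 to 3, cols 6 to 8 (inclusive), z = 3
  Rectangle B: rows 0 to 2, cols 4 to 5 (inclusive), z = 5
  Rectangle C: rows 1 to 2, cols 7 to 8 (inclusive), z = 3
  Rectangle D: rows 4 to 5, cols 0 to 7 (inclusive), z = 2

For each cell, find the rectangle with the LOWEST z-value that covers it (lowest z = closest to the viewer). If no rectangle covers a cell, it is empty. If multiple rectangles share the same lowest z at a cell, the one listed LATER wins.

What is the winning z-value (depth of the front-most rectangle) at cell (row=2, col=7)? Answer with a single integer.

Answer: 3

Derivation:
Check cell (2,7):
  A: rows 2-3 cols 6-8 z=3 -> covers; best now A (z=3)
  B: rows 0-2 cols 4-5 -> outside (col miss)
  C: rows 1-2 cols 7-8 z=3 -> covers; best now C (z=3)
  D: rows 4-5 cols 0-7 -> outside (row miss)
Winner: C at z=3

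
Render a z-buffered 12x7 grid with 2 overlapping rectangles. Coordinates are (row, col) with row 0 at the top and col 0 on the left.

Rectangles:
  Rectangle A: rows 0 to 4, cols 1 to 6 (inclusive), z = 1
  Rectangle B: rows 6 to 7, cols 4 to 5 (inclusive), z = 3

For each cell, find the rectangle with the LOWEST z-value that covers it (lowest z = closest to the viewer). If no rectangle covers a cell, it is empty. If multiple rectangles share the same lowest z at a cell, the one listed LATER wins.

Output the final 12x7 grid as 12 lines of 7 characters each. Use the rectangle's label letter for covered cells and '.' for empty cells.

.AAAAAA
.AAAAAA
.AAAAAA
.AAAAAA
.AAAAAA
.......
....BB.
....BB.
.......
.......
.......
.......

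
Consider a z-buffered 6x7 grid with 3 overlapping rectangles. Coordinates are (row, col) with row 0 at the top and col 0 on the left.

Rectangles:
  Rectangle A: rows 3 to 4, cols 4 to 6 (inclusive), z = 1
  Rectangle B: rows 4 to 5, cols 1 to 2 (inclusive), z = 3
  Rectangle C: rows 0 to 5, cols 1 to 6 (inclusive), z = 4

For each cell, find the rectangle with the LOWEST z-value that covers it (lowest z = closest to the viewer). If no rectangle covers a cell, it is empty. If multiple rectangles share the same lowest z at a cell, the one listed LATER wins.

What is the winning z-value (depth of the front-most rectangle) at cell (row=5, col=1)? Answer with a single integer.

Answer: 3

Derivation:
Check cell (5,1):
  A: rows 3-4 cols 4-6 -> outside (row miss)
  B: rows 4-5 cols 1-2 z=3 -> covers; best now B (z=3)
  C: rows 0-5 cols 1-6 z=4 -> covers; best now B (z=3)
Winner: B at z=3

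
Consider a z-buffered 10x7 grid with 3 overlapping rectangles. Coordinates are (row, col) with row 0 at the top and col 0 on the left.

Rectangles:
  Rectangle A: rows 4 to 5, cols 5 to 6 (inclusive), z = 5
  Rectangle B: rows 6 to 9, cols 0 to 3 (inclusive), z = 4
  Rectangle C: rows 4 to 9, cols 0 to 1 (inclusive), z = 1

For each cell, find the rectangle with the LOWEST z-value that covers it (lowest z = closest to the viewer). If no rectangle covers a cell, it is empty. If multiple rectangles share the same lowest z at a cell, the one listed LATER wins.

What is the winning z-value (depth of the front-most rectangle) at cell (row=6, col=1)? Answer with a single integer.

Check cell (6,1):
  A: rows 4-5 cols 5-6 -> outside (row miss)
  B: rows 6-9 cols 0-3 z=4 -> covers; best now B (z=4)
  C: rows 4-9 cols 0-1 z=1 -> covers; best now C (z=1)
Winner: C at z=1

Answer: 1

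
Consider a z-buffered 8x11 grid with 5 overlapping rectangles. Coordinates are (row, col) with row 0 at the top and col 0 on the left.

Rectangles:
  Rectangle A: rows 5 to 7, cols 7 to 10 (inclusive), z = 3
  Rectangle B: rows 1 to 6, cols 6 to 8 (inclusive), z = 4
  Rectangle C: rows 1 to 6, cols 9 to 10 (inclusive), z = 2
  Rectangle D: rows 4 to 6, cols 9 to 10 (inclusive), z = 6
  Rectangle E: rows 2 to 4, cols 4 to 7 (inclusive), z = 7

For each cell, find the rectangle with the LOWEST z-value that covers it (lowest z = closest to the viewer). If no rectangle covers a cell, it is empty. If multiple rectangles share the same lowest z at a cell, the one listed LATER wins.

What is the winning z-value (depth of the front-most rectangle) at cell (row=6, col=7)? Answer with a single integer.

Check cell (6,7):
  A: rows 5-7 cols 7-10 z=3 -> covers; best now A (z=3)
  B: rows 1-6 cols 6-8 z=4 -> covers; best now A (z=3)
  C: rows 1-6 cols 9-10 -> outside (col miss)
  D: rows 4-6 cols 9-10 -> outside (col miss)
  E: rows 2-4 cols 4-7 -> outside (row miss)
Winner: A at z=3

Answer: 3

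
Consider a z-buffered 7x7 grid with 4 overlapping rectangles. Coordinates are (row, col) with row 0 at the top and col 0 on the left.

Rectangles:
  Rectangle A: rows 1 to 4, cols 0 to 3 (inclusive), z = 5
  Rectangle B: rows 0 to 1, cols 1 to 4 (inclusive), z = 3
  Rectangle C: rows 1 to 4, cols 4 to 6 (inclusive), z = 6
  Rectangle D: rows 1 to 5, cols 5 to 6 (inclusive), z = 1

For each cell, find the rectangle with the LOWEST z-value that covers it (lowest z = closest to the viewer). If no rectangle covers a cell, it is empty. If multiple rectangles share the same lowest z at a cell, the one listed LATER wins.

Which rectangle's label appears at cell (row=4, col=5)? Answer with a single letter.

Answer: D

Derivation:
Check cell (4,5):
  A: rows 1-4 cols 0-3 -> outside (col miss)
  B: rows 0-1 cols 1-4 -> outside (row miss)
  C: rows 1-4 cols 4-6 z=6 -> covers; best now C (z=6)
  D: rows 1-5 cols 5-6 z=1 -> covers; best now D (z=1)
Winner: D at z=1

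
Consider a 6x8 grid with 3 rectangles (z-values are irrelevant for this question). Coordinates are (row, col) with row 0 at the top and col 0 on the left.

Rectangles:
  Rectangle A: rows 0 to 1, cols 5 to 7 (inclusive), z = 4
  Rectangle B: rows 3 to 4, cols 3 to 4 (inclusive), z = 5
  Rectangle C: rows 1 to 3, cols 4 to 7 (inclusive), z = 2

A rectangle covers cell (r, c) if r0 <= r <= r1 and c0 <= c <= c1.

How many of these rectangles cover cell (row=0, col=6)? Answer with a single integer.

Check cell (0,6):
  A: rows 0-1 cols 5-7 -> covers
  B: rows 3-4 cols 3-4 -> outside (row miss)
  C: rows 1-3 cols 4-7 -> outside (row miss)
Count covering = 1

Answer: 1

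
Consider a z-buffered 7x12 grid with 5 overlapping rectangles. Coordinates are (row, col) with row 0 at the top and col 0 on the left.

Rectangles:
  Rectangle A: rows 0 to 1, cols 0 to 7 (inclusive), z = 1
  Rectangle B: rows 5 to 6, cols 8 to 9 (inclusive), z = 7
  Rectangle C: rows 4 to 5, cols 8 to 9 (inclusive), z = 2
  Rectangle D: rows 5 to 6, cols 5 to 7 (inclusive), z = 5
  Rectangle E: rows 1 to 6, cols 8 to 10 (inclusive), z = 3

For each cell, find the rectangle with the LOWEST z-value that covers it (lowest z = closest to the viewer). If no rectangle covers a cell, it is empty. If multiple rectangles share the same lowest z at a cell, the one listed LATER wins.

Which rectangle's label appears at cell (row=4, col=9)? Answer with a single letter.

Answer: C

Derivation:
Check cell (4,9):
  A: rows 0-1 cols 0-7 -> outside (row miss)
  B: rows 5-6 cols 8-9 -> outside (row miss)
  C: rows 4-5 cols 8-9 z=2 -> covers; best now C (z=2)
  D: rows 5-6 cols 5-7 -> outside (row miss)
  E: rows 1-6 cols 8-10 z=3 -> covers; best now C (z=2)
Winner: C at z=2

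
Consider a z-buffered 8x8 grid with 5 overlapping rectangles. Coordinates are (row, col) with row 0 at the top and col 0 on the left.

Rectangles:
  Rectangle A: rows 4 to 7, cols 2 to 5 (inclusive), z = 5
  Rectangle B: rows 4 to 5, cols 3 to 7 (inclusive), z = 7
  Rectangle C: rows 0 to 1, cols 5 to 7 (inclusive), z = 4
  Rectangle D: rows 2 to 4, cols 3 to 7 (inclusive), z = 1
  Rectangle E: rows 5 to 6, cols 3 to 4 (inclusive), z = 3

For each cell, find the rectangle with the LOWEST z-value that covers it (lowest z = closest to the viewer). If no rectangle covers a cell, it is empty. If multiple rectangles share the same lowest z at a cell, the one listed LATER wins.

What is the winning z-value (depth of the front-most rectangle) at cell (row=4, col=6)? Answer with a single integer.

Answer: 1

Derivation:
Check cell (4,6):
  A: rows 4-7 cols 2-5 -> outside (col miss)
  B: rows 4-5 cols 3-7 z=7 -> covers; best now B (z=7)
  C: rows 0-1 cols 5-7 -> outside (row miss)
  D: rows 2-4 cols 3-7 z=1 -> covers; best now D (z=1)
  E: rows 5-6 cols 3-4 -> outside (row miss)
Winner: D at z=1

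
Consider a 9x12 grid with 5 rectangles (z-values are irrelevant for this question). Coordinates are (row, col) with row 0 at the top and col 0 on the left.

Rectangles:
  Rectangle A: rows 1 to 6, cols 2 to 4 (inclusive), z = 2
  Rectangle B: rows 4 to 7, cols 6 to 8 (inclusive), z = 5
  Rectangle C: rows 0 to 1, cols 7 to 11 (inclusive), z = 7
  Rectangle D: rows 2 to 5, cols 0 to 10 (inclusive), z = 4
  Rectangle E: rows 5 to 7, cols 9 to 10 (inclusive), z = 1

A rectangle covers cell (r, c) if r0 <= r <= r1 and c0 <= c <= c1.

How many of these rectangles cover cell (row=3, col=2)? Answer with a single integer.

Check cell (3,2):
  A: rows 1-6 cols 2-4 -> covers
  B: rows 4-7 cols 6-8 -> outside (row miss)
  C: rows 0-1 cols 7-11 -> outside (row miss)
  D: rows 2-5 cols 0-10 -> covers
  E: rows 5-7 cols 9-10 -> outside (row miss)
Count covering = 2

Answer: 2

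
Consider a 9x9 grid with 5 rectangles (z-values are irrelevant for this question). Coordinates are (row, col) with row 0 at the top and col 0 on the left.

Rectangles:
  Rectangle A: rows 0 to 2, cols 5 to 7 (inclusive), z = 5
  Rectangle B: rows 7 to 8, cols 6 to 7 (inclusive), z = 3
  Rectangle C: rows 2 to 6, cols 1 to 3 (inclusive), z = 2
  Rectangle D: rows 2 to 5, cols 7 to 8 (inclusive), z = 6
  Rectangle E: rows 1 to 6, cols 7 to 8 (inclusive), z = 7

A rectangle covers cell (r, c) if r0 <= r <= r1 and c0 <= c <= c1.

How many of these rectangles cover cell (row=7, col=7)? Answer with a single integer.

Check cell (7,7):
  A: rows 0-2 cols 5-7 -> outside (row miss)
  B: rows 7-8 cols 6-7 -> covers
  C: rows 2-6 cols 1-3 -> outside (row miss)
  D: rows 2-5 cols 7-8 -> outside (row miss)
  E: rows 1-6 cols 7-8 -> outside (row miss)
Count covering = 1

Answer: 1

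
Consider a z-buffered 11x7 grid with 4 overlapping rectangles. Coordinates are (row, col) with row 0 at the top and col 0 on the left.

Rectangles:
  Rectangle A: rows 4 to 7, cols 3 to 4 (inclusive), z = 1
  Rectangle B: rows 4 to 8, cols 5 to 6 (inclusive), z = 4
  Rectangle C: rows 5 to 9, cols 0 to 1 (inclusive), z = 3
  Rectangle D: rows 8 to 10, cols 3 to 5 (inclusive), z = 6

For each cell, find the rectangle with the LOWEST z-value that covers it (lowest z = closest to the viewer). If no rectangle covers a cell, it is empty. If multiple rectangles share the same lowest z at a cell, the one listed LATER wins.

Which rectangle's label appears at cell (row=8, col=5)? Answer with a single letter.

Check cell (8,5):
  A: rows 4-7 cols 3-4 -> outside (row miss)
  B: rows 4-8 cols 5-6 z=4 -> covers; best now B (z=4)
  C: rows 5-9 cols 0-1 -> outside (col miss)
  D: rows 8-10 cols 3-5 z=6 -> covers; best now B (z=4)
Winner: B at z=4

Answer: B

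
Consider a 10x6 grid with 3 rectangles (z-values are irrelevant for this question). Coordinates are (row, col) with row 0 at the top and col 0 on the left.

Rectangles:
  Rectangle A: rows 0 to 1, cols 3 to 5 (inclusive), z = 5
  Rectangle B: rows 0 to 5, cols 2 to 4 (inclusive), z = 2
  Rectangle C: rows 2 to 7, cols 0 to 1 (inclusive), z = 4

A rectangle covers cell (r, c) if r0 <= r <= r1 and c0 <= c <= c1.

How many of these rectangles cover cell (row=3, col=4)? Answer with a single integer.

Answer: 1

Derivation:
Check cell (3,4):
  A: rows 0-1 cols 3-5 -> outside (row miss)
  B: rows 0-5 cols 2-4 -> covers
  C: rows 2-7 cols 0-1 -> outside (col miss)
Count covering = 1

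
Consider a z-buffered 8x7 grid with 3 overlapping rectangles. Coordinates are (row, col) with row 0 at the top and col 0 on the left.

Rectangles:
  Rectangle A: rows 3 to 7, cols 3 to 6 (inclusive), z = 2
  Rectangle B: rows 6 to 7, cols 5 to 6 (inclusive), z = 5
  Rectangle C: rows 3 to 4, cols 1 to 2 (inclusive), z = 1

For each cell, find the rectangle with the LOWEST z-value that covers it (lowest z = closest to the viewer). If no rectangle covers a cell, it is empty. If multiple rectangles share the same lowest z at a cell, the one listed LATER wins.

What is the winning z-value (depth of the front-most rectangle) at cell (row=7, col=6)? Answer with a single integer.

Check cell (7,6):
  A: rows 3-7 cols 3-6 z=2 -> covers; best now A (z=2)
  B: rows 6-7 cols 5-6 z=5 -> covers; best now A (z=2)
  C: rows 3-4 cols 1-2 -> outside (row miss)
Winner: A at z=2

Answer: 2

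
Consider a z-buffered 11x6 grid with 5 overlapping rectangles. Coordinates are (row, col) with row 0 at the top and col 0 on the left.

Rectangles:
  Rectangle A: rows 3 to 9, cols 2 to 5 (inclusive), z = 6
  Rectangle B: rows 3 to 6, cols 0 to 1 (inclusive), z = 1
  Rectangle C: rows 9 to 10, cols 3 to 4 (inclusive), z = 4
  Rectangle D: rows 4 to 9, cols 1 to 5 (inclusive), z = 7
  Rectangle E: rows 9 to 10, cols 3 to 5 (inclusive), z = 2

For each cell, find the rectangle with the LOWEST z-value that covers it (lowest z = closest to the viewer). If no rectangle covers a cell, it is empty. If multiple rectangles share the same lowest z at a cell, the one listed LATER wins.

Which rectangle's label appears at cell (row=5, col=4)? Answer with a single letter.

Answer: A

Derivation:
Check cell (5,4):
  A: rows 3-9 cols 2-5 z=6 -> covers; best now A (z=6)
  B: rows 3-6 cols 0-1 -> outside (col miss)
  C: rows 9-10 cols 3-4 -> outside (row miss)
  D: rows 4-9 cols 1-5 z=7 -> covers; best now A (z=6)
  E: rows 9-10 cols 3-5 -> outside (row miss)
Winner: A at z=6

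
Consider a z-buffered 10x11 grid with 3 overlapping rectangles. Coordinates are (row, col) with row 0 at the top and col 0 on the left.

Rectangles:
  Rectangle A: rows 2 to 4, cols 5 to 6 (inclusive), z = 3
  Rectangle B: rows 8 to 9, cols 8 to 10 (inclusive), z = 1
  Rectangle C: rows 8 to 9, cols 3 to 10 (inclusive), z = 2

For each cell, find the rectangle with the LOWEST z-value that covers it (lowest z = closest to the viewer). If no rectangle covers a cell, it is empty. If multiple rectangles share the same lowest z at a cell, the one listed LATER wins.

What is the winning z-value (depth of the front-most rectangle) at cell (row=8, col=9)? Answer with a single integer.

Check cell (8,9):
  A: rows 2-4 cols 5-6 -> outside (row miss)
  B: rows 8-9 cols 8-10 z=1 -> covers; best now B (z=1)
  C: rows 8-9 cols 3-10 z=2 -> covers; best now B (z=1)
Winner: B at z=1

Answer: 1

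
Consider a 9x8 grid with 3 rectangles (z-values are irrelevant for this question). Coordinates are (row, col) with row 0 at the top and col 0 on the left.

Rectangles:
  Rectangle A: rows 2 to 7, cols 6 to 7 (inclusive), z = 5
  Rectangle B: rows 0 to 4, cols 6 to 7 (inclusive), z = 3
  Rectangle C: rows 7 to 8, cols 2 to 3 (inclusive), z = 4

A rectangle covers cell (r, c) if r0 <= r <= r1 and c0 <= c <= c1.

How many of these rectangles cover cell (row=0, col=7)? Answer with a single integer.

Check cell (0,7):
  A: rows 2-7 cols 6-7 -> outside (row miss)
  B: rows 0-4 cols 6-7 -> covers
  C: rows 7-8 cols 2-3 -> outside (row miss)
Count covering = 1

Answer: 1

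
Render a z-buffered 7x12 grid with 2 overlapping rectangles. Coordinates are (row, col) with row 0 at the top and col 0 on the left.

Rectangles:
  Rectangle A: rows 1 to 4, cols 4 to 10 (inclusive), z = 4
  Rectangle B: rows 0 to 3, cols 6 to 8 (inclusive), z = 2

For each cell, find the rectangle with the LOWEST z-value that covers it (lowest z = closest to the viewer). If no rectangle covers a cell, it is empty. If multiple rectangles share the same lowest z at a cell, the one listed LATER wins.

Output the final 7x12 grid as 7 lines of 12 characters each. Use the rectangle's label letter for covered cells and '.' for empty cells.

......BBB...
....AABBBAA.
....AABBBAA.
....AABBBAA.
....AAAAAAA.
............
............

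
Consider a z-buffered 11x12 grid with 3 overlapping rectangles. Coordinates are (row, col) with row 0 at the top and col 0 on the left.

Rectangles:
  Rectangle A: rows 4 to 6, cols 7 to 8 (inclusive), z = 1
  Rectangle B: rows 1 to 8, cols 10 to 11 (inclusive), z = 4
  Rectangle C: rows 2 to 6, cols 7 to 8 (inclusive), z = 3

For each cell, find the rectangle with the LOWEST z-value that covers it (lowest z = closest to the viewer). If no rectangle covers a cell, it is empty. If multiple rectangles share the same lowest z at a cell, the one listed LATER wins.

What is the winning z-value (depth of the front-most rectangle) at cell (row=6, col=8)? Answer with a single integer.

Check cell (6,8):
  A: rows 4-6 cols 7-8 z=1 -> covers; best now A (z=1)
  B: rows 1-8 cols 10-11 -> outside (col miss)
  C: rows 2-6 cols 7-8 z=3 -> covers; best now A (z=1)
Winner: A at z=1

Answer: 1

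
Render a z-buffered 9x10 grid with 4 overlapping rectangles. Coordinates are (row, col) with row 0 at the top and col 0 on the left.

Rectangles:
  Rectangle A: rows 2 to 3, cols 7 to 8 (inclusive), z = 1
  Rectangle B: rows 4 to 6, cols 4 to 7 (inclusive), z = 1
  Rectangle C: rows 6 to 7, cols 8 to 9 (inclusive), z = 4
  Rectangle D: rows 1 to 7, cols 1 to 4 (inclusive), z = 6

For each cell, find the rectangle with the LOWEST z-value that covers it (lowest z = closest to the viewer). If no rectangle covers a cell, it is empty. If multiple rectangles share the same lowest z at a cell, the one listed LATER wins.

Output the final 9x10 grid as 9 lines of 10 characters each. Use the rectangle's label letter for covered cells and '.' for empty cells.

..........
.DDDD.....
.DDDD..AA.
.DDDD..AA.
.DDDBBBB..
.DDDBBBB..
.DDDBBBBCC
.DDDD...CC
..........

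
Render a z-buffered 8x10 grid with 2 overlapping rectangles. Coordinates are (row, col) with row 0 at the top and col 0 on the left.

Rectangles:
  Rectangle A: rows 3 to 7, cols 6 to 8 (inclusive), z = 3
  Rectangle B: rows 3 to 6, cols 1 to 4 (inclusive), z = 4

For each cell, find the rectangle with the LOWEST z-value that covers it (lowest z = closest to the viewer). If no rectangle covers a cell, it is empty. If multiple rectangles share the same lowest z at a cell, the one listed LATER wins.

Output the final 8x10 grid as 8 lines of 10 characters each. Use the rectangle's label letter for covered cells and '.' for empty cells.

..........
..........
..........
.BBBB.AAA.
.BBBB.AAA.
.BBBB.AAA.
.BBBB.AAA.
......AAA.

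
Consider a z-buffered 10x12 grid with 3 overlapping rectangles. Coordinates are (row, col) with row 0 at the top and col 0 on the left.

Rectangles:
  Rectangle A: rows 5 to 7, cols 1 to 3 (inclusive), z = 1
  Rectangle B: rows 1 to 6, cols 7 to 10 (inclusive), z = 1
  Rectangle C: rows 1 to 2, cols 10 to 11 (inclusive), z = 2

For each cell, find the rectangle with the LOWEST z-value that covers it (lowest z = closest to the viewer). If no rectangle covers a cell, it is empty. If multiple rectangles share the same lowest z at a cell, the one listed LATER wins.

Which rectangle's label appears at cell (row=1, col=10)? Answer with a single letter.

Answer: B

Derivation:
Check cell (1,10):
  A: rows 5-7 cols 1-3 -> outside (row miss)
  B: rows 1-6 cols 7-10 z=1 -> covers; best now B (z=1)
  C: rows 1-2 cols 10-11 z=2 -> covers; best now B (z=1)
Winner: B at z=1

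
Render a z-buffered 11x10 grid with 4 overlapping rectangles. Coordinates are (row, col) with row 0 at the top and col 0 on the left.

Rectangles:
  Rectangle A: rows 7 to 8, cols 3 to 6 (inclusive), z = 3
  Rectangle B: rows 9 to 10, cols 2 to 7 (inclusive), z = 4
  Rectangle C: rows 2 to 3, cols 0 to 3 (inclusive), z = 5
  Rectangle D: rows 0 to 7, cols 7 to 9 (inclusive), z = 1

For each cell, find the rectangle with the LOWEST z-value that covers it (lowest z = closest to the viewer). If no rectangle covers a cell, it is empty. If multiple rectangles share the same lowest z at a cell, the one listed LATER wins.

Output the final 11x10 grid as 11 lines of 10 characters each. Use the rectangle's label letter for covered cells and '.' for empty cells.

.......DDD
.......DDD
CCCC...DDD
CCCC...DDD
.......DDD
.......DDD
.......DDD
...AAAADDD
...AAAA...
..BBBBBB..
..BBBBBB..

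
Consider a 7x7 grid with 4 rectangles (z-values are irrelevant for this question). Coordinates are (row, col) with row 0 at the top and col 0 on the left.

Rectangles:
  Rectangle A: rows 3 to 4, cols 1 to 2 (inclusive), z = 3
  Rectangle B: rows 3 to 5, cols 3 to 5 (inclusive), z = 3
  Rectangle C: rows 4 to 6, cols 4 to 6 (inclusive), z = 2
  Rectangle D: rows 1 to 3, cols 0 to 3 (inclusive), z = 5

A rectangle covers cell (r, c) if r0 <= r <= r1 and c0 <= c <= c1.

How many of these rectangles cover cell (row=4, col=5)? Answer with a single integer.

Answer: 2

Derivation:
Check cell (4,5):
  A: rows 3-4 cols 1-2 -> outside (col miss)
  B: rows 3-5 cols 3-5 -> covers
  C: rows 4-6 cols 4-6 -> covers
  D: rows 1-3 cols 0-3 -> outside (row miss)
Count covering = 2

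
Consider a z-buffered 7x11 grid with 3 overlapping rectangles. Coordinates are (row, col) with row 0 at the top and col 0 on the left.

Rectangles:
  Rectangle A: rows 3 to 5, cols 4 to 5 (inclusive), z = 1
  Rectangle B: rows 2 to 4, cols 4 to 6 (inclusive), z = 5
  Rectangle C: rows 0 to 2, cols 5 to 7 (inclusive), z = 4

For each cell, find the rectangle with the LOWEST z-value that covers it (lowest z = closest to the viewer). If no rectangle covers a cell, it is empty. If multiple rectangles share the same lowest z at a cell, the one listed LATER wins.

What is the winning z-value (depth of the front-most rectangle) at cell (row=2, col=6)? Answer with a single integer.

Check cell (2,6):
  A: rows 3-5 cols 4-5 -> outside (row miss)
  B: rows 2-4 cols 4-6 z=5 -> covers; best now B (z=5)
  C: rows 0-2 cols 5-7 z=4 -> covers; best now C (z=4)
Winner: C at z=4

Answer: 4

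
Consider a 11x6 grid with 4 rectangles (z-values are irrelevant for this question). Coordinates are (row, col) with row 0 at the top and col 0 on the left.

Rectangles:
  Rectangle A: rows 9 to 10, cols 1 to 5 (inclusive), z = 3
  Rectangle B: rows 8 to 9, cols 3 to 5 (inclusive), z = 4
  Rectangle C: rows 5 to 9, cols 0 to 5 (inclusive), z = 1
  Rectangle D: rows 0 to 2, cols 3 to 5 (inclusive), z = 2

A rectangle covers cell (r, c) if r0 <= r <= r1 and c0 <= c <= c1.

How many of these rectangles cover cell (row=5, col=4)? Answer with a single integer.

Answer: 1

Derivation:
Check cell (5,4):
  A: rows 9-10 cols 1-5 -> outside (row miss)
  B: rows 8-9 cols 3-5 -> outside (row miss)
  C: rows 5-9 cols 0-5 -> covers
  D: rows 0-2 cols 3-5 -> outside (row miss)
Count covering = 1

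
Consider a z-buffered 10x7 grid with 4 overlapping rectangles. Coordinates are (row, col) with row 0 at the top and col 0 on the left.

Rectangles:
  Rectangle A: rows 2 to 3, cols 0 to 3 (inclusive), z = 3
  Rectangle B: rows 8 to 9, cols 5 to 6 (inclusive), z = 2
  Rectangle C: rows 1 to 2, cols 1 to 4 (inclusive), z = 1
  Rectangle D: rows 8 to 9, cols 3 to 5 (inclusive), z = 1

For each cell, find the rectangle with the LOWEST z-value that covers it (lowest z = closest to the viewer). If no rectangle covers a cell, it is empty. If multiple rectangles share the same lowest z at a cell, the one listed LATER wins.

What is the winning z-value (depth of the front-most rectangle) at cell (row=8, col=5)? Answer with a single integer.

Check cell (8,5):
  A: rows 2-3 cols 0-3 -> outside (row miss)
  B: rows 8-9 cols 5-6 z=2 -> covers; best now B (z=2)
  C: rows 1-2 cols 1-4 -> outside (row miss)
  D: rows 8-9 cols 3-5 z=1 -> covers; best now D (z=1)
Winner: D at z=1

Answer: 1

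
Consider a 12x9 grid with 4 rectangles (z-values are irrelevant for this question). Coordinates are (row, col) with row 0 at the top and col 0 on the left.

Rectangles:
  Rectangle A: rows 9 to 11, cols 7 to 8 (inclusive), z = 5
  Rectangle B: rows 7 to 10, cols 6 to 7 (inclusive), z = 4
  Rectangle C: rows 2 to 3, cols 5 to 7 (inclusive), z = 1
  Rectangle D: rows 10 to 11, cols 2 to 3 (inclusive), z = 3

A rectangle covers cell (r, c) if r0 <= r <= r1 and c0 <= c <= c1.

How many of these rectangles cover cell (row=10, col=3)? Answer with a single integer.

Check cell (10,3):
  A: rows 9-11 cols 7-8 -> outside (col miss)
  B: rows 7-10 cols 6-7 -> outside (col miss)
  C: rows 2-3 cols 5-7 -> outside (row miss)
  D: rows 10-11 cols 2-3 -> covers
Count covering = 1

Answer: 1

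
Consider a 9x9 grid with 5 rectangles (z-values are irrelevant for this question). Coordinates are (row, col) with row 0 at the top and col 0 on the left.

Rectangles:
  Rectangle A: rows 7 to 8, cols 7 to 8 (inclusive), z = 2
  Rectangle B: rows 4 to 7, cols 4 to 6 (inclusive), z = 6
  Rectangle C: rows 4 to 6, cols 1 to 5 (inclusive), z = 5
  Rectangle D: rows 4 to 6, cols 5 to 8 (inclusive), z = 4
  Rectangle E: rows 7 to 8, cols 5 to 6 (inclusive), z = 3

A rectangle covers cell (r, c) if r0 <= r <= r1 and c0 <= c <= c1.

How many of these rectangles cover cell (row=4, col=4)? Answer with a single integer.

Check cell (4,4):
  A: rows 7-8 cols 7-8 -> outside (row miss)
  B: rows 4-7 cols 4-6 -> covers
  C: rows 4-6 cols 1-5 -> covers
  D: rows 4-6 cols 5-8 -> outside (col miss)
  E: rows 7-8 cols 5-6 -> outside (row miss)
Count covering = 2

Answer: 2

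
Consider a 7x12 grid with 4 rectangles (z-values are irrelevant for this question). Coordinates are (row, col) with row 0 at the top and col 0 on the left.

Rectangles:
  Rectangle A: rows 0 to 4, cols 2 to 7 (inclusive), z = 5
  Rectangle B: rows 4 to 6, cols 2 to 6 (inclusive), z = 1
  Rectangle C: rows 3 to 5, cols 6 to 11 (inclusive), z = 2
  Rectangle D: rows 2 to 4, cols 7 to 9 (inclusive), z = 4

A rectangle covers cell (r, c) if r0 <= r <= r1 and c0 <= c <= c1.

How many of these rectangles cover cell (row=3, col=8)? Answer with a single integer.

Answer: 2

Derivation:
Check cell (3,8):
  A: rows 0-4 cols 2-7 -> outside (col miss)
  B: rows 4-6 cols 2-6 -> outside (row miss)
  C: rows 3-5 cols 6-11 -> covers
  D: rows 2-4 cols 7-9 -> covers
Count covering = 2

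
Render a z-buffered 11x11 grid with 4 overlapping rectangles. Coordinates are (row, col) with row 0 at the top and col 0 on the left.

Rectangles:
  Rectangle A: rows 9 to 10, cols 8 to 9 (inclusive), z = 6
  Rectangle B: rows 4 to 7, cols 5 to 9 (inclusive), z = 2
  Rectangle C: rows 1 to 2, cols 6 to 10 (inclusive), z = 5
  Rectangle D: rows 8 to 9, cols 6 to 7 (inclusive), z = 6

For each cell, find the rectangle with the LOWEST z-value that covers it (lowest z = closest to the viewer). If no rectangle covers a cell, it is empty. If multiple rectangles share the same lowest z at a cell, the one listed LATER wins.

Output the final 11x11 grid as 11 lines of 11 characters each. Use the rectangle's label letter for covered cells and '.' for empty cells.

...........
......CCCCC
......CCCCC
...........
.....BBBBB.
.....BBBBB.
.....BBBBB.
.....BBBBB.
......DD...
......DDAA.
........AA.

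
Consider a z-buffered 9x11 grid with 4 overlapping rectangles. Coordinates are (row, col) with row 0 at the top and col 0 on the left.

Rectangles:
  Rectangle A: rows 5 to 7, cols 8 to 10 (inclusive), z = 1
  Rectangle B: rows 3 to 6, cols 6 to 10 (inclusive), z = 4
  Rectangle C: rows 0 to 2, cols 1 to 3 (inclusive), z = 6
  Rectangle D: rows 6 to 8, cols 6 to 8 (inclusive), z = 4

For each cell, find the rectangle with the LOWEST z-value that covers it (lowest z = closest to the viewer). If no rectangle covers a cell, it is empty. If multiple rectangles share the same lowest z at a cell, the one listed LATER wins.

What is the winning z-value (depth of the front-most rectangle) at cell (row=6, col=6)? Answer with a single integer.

Answer: 4

Derivation:
Check cell (6,6):
  A: rows 5-7 cols 8-10 -> outside (col miss)
  B: rows 3-6 cols 6-10 z=4 -> covers; best now B (z=4)
  C: rows 0-2 cols 1-3 -> outside (row miss)
  D: rows 6-8 cols 6-8 z=4 -> covers; best now D (z=4)
Winner: D at z=4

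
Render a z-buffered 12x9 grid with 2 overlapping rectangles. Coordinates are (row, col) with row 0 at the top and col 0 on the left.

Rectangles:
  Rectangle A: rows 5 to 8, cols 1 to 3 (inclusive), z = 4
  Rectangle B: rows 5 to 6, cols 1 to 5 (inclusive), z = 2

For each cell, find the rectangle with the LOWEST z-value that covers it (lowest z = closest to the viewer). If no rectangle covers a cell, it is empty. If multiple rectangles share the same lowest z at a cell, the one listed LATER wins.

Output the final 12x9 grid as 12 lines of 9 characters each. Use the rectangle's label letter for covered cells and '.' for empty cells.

.........
.........
.........
.........
.........
.BBBBB...
.BBBBB...
.AAA.....
.AAA.....
.........
.........
.........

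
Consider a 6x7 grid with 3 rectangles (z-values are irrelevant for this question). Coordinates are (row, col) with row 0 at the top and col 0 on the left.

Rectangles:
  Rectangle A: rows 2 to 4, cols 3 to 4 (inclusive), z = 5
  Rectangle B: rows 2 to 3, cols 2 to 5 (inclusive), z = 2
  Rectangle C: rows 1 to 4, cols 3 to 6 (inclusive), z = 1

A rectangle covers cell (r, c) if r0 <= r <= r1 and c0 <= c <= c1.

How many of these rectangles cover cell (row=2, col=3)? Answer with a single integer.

Check cell (2,3):
  A: rows 2-4 cols 3-4 -> covers
  B: rows 2-3 cols 2-5 -> covers
  C: rows 1-4 cols 3-6 -> covers
Count covering = 3

Answer: 3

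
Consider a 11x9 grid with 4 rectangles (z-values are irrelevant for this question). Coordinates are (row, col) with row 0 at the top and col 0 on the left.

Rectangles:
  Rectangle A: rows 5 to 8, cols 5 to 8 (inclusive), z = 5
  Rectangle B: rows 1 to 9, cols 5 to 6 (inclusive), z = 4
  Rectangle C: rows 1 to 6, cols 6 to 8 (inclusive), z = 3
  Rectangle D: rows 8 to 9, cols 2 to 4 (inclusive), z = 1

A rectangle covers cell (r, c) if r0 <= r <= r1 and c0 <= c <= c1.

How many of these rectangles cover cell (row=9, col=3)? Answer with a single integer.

Answer: 1

Derivation:
Check cell (9,3):
  A: rows 5-8 cols 5-8 -> outside (row miss)
  B: rows 1-9 cols 5-6 -> outside (col miss)
  C: rows 1-6 cols 6-8 -> outside (row miss)
  D: rows 8-9 cols 2-4 -> covers
Count covering = 1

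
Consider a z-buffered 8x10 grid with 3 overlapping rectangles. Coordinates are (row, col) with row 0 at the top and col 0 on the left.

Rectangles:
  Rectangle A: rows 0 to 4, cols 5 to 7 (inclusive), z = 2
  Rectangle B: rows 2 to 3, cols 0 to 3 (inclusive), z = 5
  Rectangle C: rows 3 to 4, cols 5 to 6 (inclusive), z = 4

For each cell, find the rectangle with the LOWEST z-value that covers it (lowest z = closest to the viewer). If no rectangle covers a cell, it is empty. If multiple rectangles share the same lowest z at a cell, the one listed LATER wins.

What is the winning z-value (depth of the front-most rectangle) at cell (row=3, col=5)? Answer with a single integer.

Check cell (3,5):
  A: rows 0-4 cols 5-7 z=2 -> covers; best now A (z=2)
  B: rows 2-3 cols 0-3 -> outside (col miss)
  C: rows 3-4 cols 5-6 z=4 -> covers; best now A (z=2)
Winner: A at z=2

Answer: 2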